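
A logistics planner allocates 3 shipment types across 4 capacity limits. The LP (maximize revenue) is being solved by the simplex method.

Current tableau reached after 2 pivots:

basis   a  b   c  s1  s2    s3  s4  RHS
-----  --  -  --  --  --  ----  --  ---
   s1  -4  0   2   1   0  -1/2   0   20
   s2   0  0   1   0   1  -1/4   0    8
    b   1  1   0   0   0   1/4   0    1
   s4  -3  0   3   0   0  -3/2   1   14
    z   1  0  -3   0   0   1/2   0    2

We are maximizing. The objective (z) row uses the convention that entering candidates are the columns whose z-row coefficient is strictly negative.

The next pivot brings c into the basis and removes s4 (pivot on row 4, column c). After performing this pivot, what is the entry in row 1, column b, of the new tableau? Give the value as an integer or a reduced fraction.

0

Pivot element is row 4, column c: 3.
Normalize row 4: new (row 4, b) = 0/3 = 0.
row 1 ← row 1 − 2·(new row 4): 0 − 2·0 = 0.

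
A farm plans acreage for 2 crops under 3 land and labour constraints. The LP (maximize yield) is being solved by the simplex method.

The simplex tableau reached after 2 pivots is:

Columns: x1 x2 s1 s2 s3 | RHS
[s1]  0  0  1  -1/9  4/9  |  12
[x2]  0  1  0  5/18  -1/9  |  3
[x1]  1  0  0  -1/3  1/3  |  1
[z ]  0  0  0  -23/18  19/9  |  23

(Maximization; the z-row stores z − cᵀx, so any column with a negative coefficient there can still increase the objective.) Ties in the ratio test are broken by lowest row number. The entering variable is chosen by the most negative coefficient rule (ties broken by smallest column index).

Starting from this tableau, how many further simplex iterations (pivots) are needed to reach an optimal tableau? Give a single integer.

pivot: s2 in, x2 out → z = 184/5
No improving column remains; optimal.

1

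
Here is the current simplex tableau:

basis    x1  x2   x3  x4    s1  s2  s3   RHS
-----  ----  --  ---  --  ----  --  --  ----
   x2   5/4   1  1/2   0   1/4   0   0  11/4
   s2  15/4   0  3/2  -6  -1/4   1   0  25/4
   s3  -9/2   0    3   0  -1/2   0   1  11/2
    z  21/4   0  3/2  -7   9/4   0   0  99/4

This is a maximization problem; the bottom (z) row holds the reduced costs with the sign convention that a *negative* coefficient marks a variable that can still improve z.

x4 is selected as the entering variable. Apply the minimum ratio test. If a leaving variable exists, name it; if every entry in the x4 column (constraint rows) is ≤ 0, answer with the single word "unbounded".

unbounded

x4-column entries: row 1: 0, row 2: -6, row 3: 0. All ≤ 0, so x4 can increase without bound; the LP is unbounded in this direction.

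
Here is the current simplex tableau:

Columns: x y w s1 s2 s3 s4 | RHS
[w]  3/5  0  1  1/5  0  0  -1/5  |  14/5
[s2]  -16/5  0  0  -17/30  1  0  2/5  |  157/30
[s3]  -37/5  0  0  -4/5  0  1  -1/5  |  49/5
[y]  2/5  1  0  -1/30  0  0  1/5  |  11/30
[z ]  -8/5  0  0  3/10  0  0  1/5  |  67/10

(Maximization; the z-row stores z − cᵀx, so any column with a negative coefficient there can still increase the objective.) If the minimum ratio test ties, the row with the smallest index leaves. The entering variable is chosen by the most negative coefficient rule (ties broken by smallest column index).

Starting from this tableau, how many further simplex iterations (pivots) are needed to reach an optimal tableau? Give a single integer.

pivot: x in, y out → z = 49/6
No improving column remains; optimal.

1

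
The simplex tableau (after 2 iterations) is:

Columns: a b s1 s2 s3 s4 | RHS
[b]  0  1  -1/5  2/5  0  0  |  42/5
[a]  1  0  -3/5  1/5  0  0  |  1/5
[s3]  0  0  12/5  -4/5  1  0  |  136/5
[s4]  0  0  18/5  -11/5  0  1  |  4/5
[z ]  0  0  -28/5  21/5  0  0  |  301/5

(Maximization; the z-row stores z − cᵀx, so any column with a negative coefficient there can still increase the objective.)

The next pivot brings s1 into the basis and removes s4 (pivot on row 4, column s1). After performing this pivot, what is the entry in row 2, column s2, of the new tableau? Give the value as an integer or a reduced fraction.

Pivot element is row 4, column s1: 18/5.
Normalize row 4: new (row 4, s2) = (-11/5)/(18/5) = -11/18.
row 2 ← row 2 − (-3/5)·(new row 4): 1/5 − (-3/5)·(-11/18) = -1/6.

-1/6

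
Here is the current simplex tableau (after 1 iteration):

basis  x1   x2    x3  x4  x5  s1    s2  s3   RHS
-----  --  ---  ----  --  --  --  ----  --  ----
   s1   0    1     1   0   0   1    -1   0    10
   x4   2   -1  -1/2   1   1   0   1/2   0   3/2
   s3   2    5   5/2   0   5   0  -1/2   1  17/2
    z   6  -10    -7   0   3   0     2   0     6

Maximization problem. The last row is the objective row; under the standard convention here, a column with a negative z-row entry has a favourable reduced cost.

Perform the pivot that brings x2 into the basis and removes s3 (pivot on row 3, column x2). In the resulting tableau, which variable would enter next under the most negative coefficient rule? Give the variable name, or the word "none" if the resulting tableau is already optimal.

x3

Pivot element 5. New z-row = old z-row − (-10)·(row 3/5).
Updated z-row coefficients: x1: 10, x2: 0, x3: -2, x4: 0, x5: 13, s1: 0, s2: 1, s3: 2.
The most negative is -2 in column x3, so x3 would enter next.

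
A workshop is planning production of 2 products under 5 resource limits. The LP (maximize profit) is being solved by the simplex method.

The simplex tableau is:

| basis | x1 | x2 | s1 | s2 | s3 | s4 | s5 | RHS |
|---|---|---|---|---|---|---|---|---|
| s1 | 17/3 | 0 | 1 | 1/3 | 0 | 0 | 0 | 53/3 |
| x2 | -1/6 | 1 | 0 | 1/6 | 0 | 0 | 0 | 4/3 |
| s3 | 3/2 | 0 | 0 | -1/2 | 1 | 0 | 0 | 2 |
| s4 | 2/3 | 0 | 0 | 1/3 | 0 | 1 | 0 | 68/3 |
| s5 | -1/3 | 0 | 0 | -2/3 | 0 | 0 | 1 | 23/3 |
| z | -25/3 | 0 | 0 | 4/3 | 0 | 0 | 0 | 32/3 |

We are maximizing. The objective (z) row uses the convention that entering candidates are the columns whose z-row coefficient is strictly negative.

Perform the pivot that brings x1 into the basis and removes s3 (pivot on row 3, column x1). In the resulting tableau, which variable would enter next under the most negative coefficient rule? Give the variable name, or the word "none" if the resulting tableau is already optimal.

s2

Pivot element 3/2. New z-row = old z-row − (-25/3)·(row 3/(3/2)).
Updated z-row coefficients: x1: 0, x2: 0, s1: 0, s2: -13/9, s3: 50/9, s4: 0, s5: 0.
The most negative is -13/9 in column s2, so s2 would enter next.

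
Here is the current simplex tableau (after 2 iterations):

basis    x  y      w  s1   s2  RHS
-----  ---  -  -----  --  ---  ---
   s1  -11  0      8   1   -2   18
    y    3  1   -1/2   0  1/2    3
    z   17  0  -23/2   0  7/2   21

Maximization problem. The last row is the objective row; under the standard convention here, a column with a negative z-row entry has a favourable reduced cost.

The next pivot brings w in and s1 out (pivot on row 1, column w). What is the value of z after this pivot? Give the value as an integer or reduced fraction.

375/8

Minimum ratio for w: 18/8 = 9/4.
z changes by −(z-row coeff of w)·ratio = −(-23/2)·(9/4) = 207/8.
New z = 21 + (207/8) = 375/8.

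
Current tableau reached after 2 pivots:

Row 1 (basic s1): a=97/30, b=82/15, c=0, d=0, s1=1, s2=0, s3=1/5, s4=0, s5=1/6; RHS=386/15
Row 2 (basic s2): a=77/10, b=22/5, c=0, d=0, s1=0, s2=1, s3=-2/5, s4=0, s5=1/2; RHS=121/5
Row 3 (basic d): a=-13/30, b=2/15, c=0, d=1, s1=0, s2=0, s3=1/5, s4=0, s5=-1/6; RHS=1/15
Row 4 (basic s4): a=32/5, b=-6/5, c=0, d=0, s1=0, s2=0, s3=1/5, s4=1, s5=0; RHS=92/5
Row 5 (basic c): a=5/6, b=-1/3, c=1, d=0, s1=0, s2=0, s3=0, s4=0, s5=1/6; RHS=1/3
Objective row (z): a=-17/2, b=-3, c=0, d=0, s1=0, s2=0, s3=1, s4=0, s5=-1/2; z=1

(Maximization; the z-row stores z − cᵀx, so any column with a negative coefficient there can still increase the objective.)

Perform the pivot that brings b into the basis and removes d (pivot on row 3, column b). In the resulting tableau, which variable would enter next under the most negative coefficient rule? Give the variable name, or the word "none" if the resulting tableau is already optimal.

Pivot element 2/15. New z-row = old z-row − (-3)·(row 3/(2/15)).
Updated z-row coefficients: a: -73/4, b: 0, c: 0, d: 45/2, s1: 0, s2: 0, s3: 11/2, s4: 0, s5: -17/4.
The most negative is -73/4 in column a, so a would enter next.

a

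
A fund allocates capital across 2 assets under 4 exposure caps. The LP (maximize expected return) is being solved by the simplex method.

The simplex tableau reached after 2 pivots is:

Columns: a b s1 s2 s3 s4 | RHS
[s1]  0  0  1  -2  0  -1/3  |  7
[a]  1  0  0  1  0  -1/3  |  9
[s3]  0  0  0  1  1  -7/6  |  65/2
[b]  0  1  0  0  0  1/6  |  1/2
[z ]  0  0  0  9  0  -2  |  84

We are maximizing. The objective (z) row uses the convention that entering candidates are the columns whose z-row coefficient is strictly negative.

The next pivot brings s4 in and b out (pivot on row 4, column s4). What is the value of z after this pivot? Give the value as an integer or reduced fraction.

90

Minimum ratio for s4: (1/2)/(1/6) = 3.
z changes by −(z-row coeff of s4)·ratio = −(-2)·3 = 6.
New z = 84 + 6 = 90.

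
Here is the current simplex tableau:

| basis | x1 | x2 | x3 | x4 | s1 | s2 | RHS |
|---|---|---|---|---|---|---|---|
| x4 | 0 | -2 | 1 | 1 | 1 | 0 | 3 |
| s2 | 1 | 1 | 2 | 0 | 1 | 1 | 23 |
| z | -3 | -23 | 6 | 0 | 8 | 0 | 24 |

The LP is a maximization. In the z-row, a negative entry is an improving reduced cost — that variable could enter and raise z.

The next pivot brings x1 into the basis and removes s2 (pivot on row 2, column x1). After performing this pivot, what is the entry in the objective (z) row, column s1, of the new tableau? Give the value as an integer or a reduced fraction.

11

Pivot element is row 2, column x1: 1.
Normalize row 2: new (row 2, s1) = 1/1 = 1.
z-row ← z-row − (-3)·(new row 2): 8 − (-3)·1 = 11.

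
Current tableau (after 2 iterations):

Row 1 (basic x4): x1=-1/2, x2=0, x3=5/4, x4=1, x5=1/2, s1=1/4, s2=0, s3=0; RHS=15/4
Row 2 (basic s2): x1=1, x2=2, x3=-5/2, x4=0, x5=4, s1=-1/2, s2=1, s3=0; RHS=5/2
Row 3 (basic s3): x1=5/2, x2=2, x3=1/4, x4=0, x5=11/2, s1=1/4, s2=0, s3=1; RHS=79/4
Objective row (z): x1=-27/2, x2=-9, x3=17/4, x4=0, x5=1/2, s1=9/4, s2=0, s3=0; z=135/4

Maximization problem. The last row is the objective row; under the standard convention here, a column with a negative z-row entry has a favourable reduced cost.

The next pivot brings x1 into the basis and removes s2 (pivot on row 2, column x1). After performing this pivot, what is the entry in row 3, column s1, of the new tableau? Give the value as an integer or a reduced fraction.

3/2

Pivot element is row 2, column x1: 1.
Normalize row 2: new (row 2, s1) = (-1/2)/1 = -1/2.
row 3 ← row 3 − (5/2)·(new row 2): 1/4 − (5/2)·(-1/2) = 3/2.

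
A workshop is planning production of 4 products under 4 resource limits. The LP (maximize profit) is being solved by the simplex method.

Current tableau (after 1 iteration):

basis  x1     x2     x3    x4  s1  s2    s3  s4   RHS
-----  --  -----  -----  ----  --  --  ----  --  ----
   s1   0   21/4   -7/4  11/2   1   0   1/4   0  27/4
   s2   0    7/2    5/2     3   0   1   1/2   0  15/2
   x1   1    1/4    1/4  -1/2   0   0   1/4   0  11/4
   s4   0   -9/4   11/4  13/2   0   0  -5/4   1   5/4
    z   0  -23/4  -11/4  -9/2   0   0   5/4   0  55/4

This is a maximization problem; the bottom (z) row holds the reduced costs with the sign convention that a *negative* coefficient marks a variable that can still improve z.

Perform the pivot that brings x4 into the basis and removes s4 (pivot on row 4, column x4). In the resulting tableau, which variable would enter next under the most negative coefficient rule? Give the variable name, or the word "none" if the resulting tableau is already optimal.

Pivot element 13/2. New z-row = old z-row − (-9/2)·(row 4/(13/2)).
Updated z-row coefficients: x1: 0, x2: -95/13, x3: -11/13, x4: 0, s1: 0, s2: 0, s3: 5/13, s4: 9/13.
The most negative is -95/13 in column x2, so x2 would enter next.

x2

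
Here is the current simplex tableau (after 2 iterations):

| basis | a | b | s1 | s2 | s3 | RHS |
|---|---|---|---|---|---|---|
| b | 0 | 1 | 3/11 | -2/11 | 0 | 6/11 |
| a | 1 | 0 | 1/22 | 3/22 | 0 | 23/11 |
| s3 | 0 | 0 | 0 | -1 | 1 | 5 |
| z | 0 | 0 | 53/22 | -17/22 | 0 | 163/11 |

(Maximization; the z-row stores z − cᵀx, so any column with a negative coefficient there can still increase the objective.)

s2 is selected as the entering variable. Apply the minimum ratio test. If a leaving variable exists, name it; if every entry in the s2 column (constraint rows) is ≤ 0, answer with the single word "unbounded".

a

Ratios: row 1 (b): entry -2/11 ≤ 0, skip; row 2 (a): (23/11)/(3/22) = 46/3; row 3 (s3): entry -1 ≤ 0, skip.
Minimum ratio is in the a row, so a leaves.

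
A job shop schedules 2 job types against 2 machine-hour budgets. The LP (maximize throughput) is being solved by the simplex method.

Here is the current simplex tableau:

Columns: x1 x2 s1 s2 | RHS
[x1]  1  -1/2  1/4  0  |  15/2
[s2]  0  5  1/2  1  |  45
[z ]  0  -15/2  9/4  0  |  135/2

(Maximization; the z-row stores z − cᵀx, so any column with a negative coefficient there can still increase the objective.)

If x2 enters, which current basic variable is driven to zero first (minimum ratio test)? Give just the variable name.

s2

Ratios: row 1 (x1): entry -1/2 ≤ 0, skip; row 2 (s2): 45/5 = 9.
Minimum ratio 9 is in the s2 row, so s2 leaves.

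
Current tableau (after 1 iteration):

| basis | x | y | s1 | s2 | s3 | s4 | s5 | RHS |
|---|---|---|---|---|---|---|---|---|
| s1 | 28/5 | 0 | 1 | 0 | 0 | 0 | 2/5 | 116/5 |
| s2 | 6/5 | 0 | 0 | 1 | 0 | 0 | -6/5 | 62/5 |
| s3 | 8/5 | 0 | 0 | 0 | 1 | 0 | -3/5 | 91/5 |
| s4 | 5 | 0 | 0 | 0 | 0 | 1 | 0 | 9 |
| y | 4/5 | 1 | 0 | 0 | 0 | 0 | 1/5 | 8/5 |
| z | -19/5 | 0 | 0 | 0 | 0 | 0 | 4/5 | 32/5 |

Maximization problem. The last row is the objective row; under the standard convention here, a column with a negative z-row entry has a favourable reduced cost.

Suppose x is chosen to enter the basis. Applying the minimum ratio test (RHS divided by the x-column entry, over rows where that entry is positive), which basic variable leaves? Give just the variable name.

Ratios: row 1 (s1): (116/5)/(28/5) = 29/7; row 2 (s2): (62/5)/(6/5) = 31/3; row 3 (s3): (91/5)/(8/5) = 91/8; row 4 (s4): 9/5 = 9/5; row 5 (y): (8/5)/(4/5) = 2.
Minimum ratio 9/5 is in the s4 row, so s4 leaves.

s4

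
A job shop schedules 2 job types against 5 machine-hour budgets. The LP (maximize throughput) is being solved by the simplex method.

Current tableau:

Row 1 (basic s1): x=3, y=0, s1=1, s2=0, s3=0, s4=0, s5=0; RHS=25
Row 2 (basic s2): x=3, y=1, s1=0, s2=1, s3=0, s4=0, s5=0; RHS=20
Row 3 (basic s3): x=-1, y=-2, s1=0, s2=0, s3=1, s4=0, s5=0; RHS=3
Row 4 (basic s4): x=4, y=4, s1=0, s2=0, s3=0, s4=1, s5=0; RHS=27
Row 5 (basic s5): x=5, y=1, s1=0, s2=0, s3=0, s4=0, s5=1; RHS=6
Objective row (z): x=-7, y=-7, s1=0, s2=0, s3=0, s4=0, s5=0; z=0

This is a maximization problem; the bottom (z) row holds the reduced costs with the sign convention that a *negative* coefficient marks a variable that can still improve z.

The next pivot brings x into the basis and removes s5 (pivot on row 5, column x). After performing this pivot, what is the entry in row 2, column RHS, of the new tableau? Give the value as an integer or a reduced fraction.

Pivot element is row 5, column x: 5.
Normalize row 5: new (row 5, RHS) = 6/5 = 6/5.
row 2 ← row 2 − 3·(new row 5): 20 − 3·(6/5) = 82/5.

82/5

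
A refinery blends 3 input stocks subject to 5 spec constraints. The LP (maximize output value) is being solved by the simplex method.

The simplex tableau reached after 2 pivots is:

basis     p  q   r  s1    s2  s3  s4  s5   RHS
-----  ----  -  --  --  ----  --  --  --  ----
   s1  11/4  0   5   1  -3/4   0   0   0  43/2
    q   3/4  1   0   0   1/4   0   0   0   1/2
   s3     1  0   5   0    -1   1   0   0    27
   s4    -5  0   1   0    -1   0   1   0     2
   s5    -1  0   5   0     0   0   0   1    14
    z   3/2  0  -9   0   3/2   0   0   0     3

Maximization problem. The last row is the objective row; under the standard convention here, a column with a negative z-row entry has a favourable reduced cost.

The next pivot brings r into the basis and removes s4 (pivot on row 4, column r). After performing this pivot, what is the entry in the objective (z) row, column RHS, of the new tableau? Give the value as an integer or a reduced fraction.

Pivot element is row 4, column r: 1.
Normalize row 4: new (row 4, RHS) = 2/1 = 2.
z-row ← z-row − (-9)·(new row 4): 3 − (-9)·2 = 21.

21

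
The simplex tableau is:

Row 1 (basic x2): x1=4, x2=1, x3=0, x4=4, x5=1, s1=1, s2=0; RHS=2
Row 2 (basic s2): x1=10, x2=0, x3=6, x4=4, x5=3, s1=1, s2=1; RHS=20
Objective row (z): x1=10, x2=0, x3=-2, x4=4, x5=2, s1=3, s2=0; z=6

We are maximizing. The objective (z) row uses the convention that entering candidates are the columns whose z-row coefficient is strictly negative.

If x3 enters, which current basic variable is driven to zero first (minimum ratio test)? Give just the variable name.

s2

Ratios: row 1 (x2): entry 0 ≤ 0, skip; row 2 (s2): 20/6 = 10/3.
Minimum ratio 10/3 is in the s2 row, so s2 leaves.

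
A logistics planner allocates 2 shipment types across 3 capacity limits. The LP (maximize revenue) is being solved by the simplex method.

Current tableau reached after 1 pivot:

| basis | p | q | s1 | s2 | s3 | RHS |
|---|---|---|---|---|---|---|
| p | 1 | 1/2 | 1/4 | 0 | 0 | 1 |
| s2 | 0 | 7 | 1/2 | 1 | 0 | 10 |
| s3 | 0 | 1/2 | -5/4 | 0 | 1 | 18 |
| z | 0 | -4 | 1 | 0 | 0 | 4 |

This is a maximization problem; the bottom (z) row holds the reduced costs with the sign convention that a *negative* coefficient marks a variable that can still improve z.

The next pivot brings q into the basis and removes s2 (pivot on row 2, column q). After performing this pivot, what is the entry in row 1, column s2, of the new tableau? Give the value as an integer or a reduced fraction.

-1/14

Pivot element is row 2, column q: 7.
Normalize row 2: new (row 2, s2) = 1/7 = 1/7.
row 1 ← row 1 − (1/2)·(new row 2): 0 − (1/2)·(1/7) = -1/14.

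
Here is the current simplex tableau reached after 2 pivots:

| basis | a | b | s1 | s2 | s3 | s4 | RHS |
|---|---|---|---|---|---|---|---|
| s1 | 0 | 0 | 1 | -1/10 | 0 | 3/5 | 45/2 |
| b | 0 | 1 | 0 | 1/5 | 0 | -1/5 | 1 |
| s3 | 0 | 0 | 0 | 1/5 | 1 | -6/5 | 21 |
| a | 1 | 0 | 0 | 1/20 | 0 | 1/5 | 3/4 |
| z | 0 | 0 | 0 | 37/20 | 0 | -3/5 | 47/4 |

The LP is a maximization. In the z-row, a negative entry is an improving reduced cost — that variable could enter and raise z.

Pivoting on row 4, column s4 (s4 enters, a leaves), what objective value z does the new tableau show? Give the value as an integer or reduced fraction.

Minimum ratio for s4: (3/4)/(1/5) = 15/4.
z changes by −(z-row coeff of s4)·ratio = −(-3/5)·(15/4) = 9/4.
New z = 47/4 + (9/4) = 14.

14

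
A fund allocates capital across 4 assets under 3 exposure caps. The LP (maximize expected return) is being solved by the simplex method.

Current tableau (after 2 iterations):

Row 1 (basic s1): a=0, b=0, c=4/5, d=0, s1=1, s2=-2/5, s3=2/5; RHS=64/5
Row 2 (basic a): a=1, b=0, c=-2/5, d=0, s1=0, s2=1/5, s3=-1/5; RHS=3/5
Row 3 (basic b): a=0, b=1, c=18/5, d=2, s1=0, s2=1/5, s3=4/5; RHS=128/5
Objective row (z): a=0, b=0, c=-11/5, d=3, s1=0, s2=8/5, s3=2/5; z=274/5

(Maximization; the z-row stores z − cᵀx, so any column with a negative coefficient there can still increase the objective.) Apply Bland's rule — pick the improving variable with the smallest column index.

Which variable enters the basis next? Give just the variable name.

c

Objective-row coefficients: a: 0, b: 0, c: -11/5, d: 3, s1: 0, s2: 8/5, s3: 2/5.
Improving columns: c. Bland's rule picks the smallest column index → c.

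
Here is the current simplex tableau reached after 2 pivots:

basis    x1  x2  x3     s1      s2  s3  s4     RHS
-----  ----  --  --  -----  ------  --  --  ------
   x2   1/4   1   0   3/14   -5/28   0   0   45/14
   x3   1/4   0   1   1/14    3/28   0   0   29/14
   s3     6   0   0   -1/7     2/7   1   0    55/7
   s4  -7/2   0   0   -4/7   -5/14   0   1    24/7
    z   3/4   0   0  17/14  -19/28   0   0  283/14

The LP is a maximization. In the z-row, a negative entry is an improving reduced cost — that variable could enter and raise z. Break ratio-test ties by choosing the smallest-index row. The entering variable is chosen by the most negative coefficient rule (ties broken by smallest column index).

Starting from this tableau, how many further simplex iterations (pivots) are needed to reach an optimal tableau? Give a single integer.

1

pivot: s2 in, x3 out → z = 100/3
No improving column remains; optimal.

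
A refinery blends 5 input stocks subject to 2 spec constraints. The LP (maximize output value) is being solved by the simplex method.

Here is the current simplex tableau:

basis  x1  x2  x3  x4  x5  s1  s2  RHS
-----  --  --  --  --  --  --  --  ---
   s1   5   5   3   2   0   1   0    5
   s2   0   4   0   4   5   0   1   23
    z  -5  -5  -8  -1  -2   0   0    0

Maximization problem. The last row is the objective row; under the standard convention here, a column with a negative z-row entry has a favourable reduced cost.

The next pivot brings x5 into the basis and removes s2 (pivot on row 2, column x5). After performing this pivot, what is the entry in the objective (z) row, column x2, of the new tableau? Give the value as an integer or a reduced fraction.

-17/5

Pivot element is row 2, column x5: 5.
Normalize row 2: new (row 2, x2) = 4/5 = 4/5.
z-row ← z-row − (-2)·(new row 2): -5 − (-2)·(4/5) = -17/5.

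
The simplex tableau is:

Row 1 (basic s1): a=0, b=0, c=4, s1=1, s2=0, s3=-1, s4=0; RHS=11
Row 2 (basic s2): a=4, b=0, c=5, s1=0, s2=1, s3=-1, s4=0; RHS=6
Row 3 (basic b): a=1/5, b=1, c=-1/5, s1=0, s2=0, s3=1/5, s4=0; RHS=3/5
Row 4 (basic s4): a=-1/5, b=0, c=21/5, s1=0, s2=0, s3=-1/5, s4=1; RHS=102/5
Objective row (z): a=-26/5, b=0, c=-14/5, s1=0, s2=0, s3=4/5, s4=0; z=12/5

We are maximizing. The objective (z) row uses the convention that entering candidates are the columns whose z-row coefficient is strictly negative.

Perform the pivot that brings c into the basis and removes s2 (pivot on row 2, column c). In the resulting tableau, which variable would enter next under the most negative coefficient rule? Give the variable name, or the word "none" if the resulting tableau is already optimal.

Pivot element 5. New z-row = old z-row − (-14/5)·(row 2/5).
Updated z-row coefficients: a: -74/25, b: 0, c: 0, s1: 0, s2: 14/25, s3: 6/25, s4: 0.
The most negative is -74/25 in column a, so a would enter next.

a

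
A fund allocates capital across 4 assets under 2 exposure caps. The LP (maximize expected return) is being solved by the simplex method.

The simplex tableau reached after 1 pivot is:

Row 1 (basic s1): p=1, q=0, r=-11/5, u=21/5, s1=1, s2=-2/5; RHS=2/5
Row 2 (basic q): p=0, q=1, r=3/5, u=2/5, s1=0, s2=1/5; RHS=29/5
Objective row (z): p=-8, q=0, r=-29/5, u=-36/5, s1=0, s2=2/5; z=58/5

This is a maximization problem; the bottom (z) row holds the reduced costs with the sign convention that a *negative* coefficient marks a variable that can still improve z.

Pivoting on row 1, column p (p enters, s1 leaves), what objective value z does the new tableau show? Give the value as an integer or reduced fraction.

74/5

Minimum ratio for p: (2/5)/1 = 2/5.
z changes by −(z-row coeff of p)·ratio = −(-8)·(2/5) = 16/5.
New z = 58/5 + (16/5) = 74/5.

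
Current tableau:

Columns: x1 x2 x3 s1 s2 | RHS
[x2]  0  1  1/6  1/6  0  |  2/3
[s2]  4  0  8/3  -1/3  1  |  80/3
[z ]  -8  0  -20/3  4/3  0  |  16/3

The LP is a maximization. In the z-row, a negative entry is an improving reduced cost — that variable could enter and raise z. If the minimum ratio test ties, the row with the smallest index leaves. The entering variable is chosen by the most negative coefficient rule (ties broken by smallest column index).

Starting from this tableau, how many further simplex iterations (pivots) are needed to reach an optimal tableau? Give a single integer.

2

pivot: x1 in, s2 out → z = 176/3
pivot: x3 in, x2 out → z = 64
No improving column remains; optimal.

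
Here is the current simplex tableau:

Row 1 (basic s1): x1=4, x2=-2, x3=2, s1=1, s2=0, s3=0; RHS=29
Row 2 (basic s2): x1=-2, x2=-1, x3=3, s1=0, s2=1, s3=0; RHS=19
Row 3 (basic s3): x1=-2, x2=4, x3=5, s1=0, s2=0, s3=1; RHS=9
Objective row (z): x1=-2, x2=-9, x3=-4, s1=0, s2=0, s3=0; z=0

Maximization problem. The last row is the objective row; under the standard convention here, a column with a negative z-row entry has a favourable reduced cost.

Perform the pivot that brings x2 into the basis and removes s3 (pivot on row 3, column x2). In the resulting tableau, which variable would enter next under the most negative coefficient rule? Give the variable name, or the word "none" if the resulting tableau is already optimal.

x1

Pivot element 4. New z-row = old z-row − (-9)·(row 3/4).
Updated z-row coefficients: x1: -13/2, x2: 0, x3: 29/4, s1: 0, s2: 0, s3: 9/4.
The most negative is -13/2 in column x1, so x1 would enter next.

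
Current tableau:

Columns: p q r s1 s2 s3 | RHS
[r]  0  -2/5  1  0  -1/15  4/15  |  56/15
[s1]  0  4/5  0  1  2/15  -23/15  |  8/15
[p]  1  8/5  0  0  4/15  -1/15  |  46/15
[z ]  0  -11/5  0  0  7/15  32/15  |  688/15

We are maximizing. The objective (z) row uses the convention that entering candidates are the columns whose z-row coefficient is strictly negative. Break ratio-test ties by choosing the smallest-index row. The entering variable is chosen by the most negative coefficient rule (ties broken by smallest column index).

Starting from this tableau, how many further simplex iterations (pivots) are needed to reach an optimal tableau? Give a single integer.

pivot: q in, s1 out → z = 142/3
pivot: s3 in, p out → z = 877/18
No improving column remains; optimal.

2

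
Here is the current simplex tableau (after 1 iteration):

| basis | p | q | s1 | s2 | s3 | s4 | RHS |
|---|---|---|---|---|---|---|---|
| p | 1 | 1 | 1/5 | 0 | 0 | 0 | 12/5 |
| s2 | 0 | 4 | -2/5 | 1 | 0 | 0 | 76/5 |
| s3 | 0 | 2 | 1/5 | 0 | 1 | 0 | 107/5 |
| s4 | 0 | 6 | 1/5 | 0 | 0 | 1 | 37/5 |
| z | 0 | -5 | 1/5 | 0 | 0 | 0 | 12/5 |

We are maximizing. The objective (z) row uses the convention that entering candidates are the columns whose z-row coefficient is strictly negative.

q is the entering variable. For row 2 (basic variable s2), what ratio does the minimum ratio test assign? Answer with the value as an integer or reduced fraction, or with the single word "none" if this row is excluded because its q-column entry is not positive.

Ratio = RHS / (q entry) = (76/5) / 4 = 19/5.

19/5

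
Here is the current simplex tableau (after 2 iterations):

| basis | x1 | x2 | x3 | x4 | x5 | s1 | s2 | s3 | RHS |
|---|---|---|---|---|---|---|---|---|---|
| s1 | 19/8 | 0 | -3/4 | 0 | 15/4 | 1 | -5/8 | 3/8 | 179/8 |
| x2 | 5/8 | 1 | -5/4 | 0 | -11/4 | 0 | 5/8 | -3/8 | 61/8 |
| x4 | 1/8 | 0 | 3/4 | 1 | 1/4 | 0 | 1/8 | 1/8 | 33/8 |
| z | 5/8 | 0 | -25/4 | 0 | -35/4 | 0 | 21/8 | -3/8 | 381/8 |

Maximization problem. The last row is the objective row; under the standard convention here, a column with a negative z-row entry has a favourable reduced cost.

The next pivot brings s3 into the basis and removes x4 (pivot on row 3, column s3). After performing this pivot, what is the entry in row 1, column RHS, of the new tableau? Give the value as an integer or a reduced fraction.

10

Pivot element is row 3, column s3: 1/8.
Normalize row 3: new (row 3, RHS) = (33/8)/(1/8) = 33.
row 1 ← row 1 − (3/8)·(new row 3): 179/8 − (3/8)·33 = 10.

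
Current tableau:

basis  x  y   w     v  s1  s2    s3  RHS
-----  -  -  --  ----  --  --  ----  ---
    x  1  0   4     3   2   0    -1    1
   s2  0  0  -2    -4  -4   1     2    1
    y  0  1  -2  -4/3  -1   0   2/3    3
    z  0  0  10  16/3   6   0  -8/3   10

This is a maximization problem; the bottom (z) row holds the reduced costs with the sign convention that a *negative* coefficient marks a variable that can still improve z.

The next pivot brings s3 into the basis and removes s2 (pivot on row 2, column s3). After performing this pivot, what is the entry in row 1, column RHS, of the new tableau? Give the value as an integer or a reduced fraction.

Pivot element is row 2, column s3: 2.
Normalize row 2: new (row 2, RHS) = 1/2 = 1/2.
row 1 ← row 1 − (-1)·(new row 2): 1 − (-1)·(1/2) = 3/2.

3/2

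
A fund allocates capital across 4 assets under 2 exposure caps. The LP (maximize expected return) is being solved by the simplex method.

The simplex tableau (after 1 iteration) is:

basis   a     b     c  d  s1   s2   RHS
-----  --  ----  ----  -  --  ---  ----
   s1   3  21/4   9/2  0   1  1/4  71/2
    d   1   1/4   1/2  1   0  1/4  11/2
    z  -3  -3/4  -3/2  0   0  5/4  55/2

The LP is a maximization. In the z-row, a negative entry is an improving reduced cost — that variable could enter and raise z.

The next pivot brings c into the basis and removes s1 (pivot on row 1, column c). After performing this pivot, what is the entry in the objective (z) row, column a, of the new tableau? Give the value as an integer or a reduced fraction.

Pivot element is row 1, column c: 9/2.
Normalize row 1: new (row 1, a) = 3/(9/2) = 2/3.
z-row ← z-row − (-3/2)·(new row 1): -3 − (-3/2)·(2/3) = -2.

-2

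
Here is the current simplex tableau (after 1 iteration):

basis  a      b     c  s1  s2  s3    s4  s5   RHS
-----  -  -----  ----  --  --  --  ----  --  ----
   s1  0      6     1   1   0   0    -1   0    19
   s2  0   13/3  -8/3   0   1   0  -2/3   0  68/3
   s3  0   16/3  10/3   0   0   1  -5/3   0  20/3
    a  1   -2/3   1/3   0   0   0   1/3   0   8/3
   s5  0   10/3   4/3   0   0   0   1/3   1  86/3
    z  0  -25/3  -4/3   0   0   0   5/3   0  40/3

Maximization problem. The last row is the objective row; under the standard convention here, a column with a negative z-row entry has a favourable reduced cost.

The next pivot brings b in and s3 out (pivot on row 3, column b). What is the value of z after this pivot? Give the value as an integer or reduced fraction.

Minimum ratio for b: (20/3)/(16/3) = 5/4.
z changes by −(z-row coeff of b)·ratio = −(-25/3)·(5/4) = 125/12.
New z = 40/3 + (125/12) = 95/4.

95/4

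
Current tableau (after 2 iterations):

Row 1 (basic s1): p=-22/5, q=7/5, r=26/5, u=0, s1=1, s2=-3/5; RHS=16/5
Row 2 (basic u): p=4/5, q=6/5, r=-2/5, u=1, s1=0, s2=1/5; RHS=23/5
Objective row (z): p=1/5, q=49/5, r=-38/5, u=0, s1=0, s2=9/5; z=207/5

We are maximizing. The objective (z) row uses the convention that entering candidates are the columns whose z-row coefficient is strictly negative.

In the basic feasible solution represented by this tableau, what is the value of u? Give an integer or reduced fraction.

23/5

u is basic (row 2); its value is the RHS of that row: 23/5.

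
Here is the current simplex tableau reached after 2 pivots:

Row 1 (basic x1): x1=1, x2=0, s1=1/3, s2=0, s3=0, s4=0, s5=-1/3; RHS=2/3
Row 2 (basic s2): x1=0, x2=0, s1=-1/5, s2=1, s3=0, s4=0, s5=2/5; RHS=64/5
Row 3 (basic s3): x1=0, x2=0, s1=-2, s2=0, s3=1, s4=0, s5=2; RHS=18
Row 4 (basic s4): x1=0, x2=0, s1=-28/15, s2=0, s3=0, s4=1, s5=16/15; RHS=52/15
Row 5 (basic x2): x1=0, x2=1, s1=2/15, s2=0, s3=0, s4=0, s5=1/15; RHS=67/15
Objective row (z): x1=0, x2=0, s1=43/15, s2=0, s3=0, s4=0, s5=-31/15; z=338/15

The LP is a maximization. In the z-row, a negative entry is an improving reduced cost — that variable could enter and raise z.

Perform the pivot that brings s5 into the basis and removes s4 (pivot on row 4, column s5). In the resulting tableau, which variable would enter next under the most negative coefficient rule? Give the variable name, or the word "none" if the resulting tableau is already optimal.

Pivot element 16/15. New z-row = old z-row − (-31/15)·(row 4/(16/15)).
Updated z-row coefficients: x1: 0, x2: 0, s1: -3/4, s2: 0, s3: 0, s4: 31/16, s5: 0.
The most negative is -3/4 in column s1, so s1 would enter next.

s1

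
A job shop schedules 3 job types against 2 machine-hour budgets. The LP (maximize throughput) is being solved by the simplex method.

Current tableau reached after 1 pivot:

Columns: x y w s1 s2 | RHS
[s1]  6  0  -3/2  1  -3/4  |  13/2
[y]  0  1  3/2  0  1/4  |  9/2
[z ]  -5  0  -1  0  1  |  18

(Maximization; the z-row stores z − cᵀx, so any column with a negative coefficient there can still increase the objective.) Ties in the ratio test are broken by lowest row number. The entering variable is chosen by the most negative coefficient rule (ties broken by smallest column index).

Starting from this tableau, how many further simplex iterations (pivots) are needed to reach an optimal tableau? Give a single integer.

pivot: x in, s1 out → z = 281/12
pivot: w in, y out → z = 181/6
No improving column remains; optimal.

2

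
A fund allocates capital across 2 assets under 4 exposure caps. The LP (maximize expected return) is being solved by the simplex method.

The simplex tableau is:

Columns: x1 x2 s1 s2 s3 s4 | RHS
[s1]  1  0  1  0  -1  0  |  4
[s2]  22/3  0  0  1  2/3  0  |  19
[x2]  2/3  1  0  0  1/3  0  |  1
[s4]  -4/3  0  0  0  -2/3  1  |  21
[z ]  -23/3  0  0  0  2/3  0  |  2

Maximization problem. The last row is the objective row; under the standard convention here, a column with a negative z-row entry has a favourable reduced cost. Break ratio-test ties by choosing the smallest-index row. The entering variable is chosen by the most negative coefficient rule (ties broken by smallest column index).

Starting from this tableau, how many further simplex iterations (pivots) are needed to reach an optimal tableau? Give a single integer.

1

pivot: x1 in, x2 out → z = 27/2
No improving column remains; optimal.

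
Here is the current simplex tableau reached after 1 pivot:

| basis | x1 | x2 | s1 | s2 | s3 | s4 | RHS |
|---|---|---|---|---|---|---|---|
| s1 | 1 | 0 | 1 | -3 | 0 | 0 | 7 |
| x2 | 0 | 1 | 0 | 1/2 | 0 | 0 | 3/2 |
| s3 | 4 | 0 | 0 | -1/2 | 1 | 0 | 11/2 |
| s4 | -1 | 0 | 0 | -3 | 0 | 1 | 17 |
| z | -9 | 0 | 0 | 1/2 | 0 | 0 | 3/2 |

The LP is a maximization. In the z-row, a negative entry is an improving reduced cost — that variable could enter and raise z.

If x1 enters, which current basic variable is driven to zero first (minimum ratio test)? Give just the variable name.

s3

Ratios: row 1 (s1): 7/1 = 7; row 2 (x2): entry 0 ≤ 0, skip; row 3 (s3): (11/2)/4 = 11/8; row 4 (s4): entry -1 ≤ 0, skip.
Minimum ratio 11/8 is in the s3 row, so s3 leaves.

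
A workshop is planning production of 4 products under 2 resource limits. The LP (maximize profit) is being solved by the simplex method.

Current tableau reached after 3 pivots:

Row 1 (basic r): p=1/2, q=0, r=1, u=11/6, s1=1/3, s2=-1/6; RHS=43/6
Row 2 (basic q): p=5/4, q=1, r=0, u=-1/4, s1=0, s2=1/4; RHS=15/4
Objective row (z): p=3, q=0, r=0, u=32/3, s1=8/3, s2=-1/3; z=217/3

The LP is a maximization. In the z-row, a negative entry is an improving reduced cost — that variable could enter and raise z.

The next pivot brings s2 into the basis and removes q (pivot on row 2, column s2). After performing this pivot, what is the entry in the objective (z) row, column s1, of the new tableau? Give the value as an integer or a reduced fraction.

8/3

Pivot element is row 2, column s2: 1/4.
Normalize row 2: new (row 2, s1) = 0/(1/4) = 0.
z-row ← z-row − (-1/3)·(new row 2): 8/3 − (-1/3)·0 = 8/3.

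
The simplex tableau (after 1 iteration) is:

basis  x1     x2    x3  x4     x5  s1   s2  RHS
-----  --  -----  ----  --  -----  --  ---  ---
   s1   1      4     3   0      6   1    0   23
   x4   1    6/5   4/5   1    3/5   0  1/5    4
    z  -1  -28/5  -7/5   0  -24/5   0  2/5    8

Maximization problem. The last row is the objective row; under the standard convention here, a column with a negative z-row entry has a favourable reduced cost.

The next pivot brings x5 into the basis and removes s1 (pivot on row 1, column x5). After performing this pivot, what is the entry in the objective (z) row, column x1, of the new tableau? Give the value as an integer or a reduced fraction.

Pivot element is row 1, column x5: 6.
Normalize row 1: new (row 1, x1) = 1/6 = 1/6.
z-row ← z-row − (-24/5)·(new row 1): -1 − (-24/5)·(1/6) = -1/5.

-1/5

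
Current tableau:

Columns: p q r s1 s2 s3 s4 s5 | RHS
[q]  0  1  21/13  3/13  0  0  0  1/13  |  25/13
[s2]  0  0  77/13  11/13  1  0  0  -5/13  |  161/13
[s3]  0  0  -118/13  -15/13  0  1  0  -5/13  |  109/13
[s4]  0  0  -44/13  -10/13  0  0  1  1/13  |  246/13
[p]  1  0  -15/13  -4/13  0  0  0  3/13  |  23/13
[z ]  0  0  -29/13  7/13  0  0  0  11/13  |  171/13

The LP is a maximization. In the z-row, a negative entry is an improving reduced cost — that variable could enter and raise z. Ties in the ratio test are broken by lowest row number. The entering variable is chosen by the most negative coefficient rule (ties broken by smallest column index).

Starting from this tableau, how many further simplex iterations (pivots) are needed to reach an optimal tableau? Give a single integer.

pivot: r in, q out → z = 332/21
No improving column remains; optimal.

1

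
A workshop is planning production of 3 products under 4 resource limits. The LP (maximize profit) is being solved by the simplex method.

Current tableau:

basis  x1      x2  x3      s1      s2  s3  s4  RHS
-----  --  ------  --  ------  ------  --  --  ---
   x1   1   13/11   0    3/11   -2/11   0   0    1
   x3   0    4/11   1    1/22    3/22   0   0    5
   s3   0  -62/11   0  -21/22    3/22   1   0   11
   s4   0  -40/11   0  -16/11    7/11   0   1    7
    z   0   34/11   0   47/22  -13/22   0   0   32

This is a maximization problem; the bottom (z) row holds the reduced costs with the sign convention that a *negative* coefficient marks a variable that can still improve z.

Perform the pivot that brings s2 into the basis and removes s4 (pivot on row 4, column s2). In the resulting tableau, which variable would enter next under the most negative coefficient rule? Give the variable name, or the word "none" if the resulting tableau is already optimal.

x2

Pivot element 7/11. New z-row = old z-row − (-13/22)·(row 4/(7/11)).
Updated z-row coefficients: x1: 0, x2: -2/7, x3: 0, s1: 11/14, s2: 0, s3: 0, s4: 13/14.
The most negative is -2/7 in column x2, so x2 would enter next.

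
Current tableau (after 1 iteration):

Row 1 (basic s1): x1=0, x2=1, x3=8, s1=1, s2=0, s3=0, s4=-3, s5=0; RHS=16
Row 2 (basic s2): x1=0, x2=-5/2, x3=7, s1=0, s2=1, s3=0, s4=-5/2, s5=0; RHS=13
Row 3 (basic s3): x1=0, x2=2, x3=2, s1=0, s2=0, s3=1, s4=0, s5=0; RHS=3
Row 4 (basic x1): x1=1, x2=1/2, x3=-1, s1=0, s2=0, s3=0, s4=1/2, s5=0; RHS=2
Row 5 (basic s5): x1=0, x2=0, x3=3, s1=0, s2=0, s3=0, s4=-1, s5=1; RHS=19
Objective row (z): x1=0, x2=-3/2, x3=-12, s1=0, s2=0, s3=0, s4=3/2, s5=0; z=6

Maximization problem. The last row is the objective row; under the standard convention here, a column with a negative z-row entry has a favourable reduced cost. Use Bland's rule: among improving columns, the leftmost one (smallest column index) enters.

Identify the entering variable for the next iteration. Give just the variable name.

Objective-row coefficients: x1: 0, x2: -3/2, x3: -12, s1: 0, s2: 0, s3: 0, s4: 3/2, s5: 0.
Improving columns: x2, x3. Bland's rule picks the smallest column index → x2.

x2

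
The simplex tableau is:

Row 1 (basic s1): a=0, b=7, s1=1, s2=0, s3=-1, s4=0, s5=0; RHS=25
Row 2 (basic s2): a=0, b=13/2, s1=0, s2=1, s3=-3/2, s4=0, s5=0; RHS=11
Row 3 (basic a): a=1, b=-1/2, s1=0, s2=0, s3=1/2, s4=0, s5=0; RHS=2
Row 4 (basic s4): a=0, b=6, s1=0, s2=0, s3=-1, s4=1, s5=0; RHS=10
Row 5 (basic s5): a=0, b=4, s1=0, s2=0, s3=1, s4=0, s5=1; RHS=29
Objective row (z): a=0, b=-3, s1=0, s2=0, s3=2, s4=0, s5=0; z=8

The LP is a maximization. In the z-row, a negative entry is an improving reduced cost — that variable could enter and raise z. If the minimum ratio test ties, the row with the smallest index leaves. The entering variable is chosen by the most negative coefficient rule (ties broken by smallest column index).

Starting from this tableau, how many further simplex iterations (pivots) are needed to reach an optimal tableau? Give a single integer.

pivot: b in, s4 out → z = 13
No improving column remains; optimal.

1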